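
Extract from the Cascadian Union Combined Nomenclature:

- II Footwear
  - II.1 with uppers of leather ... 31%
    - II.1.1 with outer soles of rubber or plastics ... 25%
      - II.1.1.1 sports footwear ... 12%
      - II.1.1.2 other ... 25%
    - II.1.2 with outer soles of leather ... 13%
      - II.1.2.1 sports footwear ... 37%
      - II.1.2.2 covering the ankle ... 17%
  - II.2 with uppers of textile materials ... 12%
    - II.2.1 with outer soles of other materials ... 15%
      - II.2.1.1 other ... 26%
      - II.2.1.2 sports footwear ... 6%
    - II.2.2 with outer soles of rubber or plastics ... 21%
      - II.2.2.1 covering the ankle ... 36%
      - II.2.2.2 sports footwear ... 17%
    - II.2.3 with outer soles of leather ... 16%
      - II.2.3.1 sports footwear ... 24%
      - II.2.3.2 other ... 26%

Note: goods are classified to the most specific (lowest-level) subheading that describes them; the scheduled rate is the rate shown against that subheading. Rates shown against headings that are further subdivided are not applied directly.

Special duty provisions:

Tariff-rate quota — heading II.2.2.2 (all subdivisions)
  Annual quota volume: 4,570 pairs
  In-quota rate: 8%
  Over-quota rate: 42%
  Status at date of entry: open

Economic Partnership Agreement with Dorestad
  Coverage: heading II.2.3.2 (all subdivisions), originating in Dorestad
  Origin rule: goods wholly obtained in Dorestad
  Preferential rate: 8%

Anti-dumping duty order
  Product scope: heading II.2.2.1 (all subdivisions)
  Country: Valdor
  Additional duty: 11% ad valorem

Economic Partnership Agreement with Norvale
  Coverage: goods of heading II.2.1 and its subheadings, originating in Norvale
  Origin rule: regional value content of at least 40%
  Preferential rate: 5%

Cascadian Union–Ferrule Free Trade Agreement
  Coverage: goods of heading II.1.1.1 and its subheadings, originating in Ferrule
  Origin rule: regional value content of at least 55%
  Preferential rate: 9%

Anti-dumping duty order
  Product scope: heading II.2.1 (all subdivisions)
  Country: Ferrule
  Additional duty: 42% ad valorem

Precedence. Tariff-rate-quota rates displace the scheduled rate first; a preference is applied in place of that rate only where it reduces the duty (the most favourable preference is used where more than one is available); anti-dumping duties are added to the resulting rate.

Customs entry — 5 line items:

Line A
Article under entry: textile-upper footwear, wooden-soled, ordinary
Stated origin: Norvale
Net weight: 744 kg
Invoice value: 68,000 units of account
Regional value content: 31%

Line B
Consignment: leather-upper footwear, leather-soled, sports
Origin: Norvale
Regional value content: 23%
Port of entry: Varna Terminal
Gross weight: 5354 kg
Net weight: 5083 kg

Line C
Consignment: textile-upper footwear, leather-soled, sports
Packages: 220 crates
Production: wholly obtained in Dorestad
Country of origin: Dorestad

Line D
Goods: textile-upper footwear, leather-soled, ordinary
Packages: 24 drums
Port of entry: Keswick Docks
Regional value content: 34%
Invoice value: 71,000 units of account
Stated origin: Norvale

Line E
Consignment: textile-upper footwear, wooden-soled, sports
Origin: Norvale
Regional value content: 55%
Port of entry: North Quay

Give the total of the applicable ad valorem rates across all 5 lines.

Line A: textile-upper → II.2; wooden-soled → II.2.1; ordinary → II.2.1.1. Scheduled 26%. Norvale agreement on II.2.1: RVC < 40%. → 26%.
Line B: leather-upper → II.1; leather-soled → II.1.2; sports → II.1.2.1. Scheduled 37%. Norvale agreement on II.2.1: II.1.2.1 not covered. → 37%.
Line C: textile-upper → II.2; leather-soled → II.2.3; sports → II.2.3.1. Scheduled 24%. Dorestad agreement on II.2.3.2: II.2.3.1 not covered. → 24%.
Line D: textile-upper → II.2; leather-soled → II.2.3; ordinary → II.2.3.2. Scheduled 26%. Norvale agreement on II.2.1: II.2.3.2 not covered. → 26%.
Line E: textile-upper → II.2; wooden-soled → II.2.1; sports → II.2.1.2. Scheduled 6%. Norvale agreement on II.2.1: RVC ≥ 40% → 5% available; preferential 5%. → 5%.
Sum: 26% + 37% + 24% + 26% + 5% = 118%.

118%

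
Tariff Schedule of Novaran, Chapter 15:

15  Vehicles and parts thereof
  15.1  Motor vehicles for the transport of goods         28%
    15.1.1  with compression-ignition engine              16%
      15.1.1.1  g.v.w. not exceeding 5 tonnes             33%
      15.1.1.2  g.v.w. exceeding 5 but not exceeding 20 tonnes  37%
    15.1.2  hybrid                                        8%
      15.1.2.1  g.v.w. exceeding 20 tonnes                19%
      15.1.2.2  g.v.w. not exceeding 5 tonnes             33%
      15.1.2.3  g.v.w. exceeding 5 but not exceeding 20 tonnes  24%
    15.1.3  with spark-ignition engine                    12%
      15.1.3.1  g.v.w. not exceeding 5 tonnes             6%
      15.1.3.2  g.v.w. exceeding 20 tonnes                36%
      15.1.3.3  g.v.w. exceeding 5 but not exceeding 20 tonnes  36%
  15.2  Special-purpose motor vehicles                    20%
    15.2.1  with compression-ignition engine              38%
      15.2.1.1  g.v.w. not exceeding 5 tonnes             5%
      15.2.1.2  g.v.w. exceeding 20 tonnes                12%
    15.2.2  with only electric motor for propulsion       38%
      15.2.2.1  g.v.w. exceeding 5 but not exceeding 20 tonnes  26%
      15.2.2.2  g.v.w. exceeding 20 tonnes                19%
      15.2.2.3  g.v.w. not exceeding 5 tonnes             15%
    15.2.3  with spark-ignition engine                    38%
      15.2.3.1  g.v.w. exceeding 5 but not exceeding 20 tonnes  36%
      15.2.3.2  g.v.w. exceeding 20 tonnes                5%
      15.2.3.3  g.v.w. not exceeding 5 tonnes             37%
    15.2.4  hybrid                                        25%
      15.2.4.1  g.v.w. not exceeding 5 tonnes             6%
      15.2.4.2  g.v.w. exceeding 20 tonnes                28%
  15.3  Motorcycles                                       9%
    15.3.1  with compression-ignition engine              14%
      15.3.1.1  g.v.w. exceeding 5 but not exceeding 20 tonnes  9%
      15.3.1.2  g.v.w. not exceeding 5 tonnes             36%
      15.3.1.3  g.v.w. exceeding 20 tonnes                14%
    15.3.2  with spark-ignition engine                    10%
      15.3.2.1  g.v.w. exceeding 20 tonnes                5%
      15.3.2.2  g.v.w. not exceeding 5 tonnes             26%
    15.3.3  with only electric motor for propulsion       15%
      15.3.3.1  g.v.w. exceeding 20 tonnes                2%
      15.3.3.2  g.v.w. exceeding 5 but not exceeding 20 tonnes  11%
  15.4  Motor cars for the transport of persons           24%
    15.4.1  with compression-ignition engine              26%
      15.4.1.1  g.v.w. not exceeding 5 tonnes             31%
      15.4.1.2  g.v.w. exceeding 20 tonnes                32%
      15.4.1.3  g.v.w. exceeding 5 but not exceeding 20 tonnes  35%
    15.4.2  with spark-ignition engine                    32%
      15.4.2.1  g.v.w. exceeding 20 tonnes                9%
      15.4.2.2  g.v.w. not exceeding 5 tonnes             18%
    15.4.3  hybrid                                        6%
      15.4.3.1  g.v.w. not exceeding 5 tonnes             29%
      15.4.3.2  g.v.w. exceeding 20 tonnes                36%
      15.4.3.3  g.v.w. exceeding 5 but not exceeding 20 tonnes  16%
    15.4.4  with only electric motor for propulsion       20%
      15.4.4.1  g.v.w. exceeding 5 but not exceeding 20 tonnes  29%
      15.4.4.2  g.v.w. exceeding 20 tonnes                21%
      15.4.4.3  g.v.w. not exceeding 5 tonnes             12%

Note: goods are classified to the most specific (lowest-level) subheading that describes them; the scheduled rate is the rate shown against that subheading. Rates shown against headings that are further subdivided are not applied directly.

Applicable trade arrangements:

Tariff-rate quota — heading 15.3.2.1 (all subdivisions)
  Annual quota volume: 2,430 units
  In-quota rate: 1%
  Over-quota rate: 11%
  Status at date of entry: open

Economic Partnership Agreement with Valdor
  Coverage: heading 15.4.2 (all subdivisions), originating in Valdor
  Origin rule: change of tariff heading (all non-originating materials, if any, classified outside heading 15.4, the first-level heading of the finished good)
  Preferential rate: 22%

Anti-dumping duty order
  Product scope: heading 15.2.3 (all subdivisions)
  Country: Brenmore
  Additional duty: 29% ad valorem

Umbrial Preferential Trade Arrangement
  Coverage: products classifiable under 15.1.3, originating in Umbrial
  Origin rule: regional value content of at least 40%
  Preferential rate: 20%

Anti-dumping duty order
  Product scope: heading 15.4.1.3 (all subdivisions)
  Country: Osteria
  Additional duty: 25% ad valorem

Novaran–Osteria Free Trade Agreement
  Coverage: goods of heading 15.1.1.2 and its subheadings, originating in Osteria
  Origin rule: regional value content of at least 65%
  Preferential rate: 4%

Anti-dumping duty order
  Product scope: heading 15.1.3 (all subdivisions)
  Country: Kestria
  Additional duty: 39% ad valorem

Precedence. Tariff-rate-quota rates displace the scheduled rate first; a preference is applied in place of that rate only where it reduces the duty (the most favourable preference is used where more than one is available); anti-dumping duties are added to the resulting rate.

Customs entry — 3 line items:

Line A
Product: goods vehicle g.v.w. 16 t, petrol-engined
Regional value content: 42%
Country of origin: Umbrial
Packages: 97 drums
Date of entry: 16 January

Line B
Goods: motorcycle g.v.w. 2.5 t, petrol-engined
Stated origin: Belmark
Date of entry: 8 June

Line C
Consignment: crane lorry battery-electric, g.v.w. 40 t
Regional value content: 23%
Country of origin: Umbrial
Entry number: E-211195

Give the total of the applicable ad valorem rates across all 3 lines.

Line A: goods vehicle → 15.1; petrol-engined → 15.1.3; g.v.w. 16 t → 15.1.3.3. Scheduled 36%. Umbrial agreement on 15.1.3: RVC ≥ 40% → 20% available; preferential 20%. → 20%.
Line B: motorcycle → 15.3; petrol-engined → 15.3.2; g.v.w. 2.5 t → 15.3.2.2. Scheduled 26%. No special measure applies. → 26%.
Line C: crane lorry → 15.2; battery-electric → 15.2.2; g.v.w. 40 t → 15.2.2.2. Scheduled 19%. Umbrial agreement on 15.1.3: 15.2.2.2 not covered. → 19%.
Sum: 20% + 26% + 19% = 65%.

65%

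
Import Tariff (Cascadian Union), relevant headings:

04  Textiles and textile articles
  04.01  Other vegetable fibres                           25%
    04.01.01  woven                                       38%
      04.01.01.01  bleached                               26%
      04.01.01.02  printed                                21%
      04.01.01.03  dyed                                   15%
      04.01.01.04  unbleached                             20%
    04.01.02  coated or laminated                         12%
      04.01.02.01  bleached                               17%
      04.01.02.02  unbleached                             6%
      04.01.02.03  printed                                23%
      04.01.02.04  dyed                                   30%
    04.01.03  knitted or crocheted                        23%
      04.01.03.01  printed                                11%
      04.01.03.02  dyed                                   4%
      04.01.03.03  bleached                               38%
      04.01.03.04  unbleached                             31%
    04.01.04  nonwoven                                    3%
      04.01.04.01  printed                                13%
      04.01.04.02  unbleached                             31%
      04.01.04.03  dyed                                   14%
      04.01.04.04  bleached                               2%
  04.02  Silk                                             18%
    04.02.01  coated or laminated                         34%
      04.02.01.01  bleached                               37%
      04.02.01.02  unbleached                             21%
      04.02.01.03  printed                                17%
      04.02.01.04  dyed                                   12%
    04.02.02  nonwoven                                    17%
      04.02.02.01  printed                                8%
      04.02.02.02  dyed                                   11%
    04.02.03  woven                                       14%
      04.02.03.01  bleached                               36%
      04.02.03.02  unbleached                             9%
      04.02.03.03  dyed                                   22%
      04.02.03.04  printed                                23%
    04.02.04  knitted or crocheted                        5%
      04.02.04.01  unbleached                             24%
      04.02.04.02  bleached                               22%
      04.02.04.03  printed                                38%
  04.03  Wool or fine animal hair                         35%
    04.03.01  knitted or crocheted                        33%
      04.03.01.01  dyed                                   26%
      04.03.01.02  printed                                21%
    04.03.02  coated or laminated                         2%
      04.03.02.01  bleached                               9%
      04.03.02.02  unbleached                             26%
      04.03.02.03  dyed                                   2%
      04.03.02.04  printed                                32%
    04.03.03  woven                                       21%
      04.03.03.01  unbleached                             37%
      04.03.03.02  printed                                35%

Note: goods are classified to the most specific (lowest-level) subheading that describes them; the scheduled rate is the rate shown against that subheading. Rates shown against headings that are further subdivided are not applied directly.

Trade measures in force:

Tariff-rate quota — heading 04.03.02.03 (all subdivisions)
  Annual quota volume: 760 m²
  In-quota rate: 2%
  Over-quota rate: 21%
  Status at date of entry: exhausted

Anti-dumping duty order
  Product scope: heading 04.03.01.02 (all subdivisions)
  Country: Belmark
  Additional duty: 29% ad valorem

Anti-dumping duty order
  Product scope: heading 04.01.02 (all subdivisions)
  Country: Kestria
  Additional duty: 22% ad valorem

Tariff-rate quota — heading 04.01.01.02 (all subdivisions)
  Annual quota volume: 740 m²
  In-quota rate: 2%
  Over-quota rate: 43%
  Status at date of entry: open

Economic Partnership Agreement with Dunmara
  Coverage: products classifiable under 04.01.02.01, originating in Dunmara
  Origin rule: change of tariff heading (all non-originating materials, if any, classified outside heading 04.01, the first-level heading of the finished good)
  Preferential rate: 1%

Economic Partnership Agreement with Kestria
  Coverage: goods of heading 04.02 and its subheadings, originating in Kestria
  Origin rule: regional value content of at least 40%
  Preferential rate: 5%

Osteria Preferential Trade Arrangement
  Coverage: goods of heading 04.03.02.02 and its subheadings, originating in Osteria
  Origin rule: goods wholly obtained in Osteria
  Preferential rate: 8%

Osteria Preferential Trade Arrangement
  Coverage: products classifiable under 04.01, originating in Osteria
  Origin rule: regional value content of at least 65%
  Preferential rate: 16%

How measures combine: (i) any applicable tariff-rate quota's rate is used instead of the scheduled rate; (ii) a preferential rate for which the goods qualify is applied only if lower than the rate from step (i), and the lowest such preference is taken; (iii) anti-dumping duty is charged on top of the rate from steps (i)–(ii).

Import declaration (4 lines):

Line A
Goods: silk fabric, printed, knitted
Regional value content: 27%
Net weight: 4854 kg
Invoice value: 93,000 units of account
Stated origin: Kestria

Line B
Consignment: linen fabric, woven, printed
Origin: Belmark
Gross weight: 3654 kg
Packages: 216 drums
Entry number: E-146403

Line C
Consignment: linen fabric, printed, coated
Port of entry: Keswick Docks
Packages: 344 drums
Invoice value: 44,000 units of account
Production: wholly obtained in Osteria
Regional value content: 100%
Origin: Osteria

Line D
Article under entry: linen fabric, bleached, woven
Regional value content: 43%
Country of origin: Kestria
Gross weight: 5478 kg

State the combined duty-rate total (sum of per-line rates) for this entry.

Line A: silk → 04.02; knitted → 04.02.04; printed → 04.02.04.03. Scheduled 38%. Kestria agreement on 04.02: RVC < 40%. → 38%.
Line B: linen → 04.01; woven → 04.01.01; printed → 04.01.01.02. Scheduled 21%. quota on 04.01.01.02 open → in-quota 2%. → 2%.
Line C: linen → 04.01; coated → 04.01.02; printed → 04.01.02.03. Scheduled 23%. Osteria agreement on 04.03.02.02: 04.01.02.03 not covered; Osteria agreement on 04.01: RVC ≥ 65% → 16% available; preferential 16%. → 16%.
Line D: linen → 04.01; woven → 04.01.01; bleached → 04.01.01.01. Scheduled 26%. Kestria agreement on 04.02: 04.01.01.01 not covered. → 26%.
Sum: 38% + 2% + 16% + 26% = 82%.

82%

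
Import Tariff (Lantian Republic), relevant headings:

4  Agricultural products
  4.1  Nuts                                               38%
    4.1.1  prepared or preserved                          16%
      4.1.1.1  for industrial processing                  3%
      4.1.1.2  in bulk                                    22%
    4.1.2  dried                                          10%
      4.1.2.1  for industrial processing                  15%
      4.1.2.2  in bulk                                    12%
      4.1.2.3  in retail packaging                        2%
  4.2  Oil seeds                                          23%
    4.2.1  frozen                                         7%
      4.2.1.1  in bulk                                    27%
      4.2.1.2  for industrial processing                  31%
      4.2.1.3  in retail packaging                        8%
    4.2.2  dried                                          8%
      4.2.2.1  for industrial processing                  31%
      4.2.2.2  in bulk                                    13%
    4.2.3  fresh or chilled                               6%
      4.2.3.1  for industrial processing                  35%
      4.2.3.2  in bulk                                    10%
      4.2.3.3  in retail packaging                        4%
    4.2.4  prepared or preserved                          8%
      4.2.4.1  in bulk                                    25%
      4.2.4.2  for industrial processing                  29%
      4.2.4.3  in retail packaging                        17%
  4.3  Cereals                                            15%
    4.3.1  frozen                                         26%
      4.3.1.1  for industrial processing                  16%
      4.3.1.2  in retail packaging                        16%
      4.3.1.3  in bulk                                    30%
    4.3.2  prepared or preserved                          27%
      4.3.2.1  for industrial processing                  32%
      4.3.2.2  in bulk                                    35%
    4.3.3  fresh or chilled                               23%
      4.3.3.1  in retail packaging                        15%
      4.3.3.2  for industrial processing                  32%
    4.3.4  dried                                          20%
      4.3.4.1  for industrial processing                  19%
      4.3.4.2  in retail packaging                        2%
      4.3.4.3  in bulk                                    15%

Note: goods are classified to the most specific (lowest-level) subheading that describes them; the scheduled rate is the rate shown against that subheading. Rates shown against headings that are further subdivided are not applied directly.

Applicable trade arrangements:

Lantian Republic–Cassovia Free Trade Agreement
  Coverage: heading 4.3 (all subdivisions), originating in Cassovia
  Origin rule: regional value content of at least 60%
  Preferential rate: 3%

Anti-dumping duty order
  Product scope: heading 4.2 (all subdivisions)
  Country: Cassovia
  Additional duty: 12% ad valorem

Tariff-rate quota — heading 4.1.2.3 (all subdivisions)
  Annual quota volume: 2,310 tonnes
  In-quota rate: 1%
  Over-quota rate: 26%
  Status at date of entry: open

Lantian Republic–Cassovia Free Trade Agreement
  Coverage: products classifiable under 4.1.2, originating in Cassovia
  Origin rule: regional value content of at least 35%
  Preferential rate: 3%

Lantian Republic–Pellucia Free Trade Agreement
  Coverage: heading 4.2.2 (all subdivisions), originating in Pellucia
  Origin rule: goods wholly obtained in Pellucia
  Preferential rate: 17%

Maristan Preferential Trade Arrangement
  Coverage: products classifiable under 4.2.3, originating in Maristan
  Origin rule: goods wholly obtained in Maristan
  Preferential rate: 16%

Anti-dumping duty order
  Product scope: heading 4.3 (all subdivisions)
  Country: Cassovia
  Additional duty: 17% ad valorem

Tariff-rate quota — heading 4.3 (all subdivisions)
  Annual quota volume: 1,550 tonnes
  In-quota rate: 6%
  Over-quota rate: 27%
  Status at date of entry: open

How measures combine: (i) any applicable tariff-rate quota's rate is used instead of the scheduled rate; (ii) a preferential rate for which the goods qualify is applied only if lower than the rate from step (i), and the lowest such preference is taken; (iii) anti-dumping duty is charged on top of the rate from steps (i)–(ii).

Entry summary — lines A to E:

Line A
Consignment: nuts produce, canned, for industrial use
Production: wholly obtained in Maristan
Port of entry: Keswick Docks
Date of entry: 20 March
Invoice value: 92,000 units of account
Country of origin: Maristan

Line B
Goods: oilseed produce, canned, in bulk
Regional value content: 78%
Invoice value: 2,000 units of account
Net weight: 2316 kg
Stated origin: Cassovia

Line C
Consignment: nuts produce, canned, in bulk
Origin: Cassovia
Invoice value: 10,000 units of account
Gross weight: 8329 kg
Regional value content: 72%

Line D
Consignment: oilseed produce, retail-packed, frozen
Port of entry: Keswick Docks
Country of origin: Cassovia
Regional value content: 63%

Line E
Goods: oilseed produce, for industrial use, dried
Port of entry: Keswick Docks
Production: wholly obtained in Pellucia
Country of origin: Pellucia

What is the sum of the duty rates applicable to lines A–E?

Line A: nuts → 4.1; canned → 4.1.1; for industrial use → 4.1.1.1. Scheduled 3%. Maristan agreement on 4.2.3: 4.1.1.1 not covered. → 3%.
Line B: oilseed → 4.2; canned → 4.2.4; in bulk → 4.2.4.1. Scheduled 25%. Cassovia agreement on 4.3: 4.2.4.1 not covered; Cassovia agreement on 4.1.2: 4.2.4.1 not covered; anti-dumping (Cassovia, 4.2): +12%; total 25% + 12% = 37%. → 37%.
Line C: nuts → 4.1; canned → 4.1.1; in bulk → 4.1.1.2. Scheduled 22%. Cassovia agreement on 4.3: 4.1.1.2 not covered; Cassovia agreement on 4.1.2: 4.1.1.2 not covered. → 22%.
Line D: oilseed → 4.2; frozen → 4.2.1; retail-packed → 4.2.1.3. Scheduled 8%. Cassovia agreement on 4.3: 4.2.1.3 not covered; Cassovia agreement on 4.1.2: 4.2.1.3 not covered; anti-dumping (Cassovia, 4.2): +12%; total 8% + 12% = 20%. → 20%.
Line E: oilseed → 4.2; dried → 4.2.2; for industrial use → 4.2.2.1. Scheduled 31%. Pellucia agreement on 4.2.2: wholly obtained → 17% available; preferential 17%. → 17%.
Sum: 3% + 37% + 22% + 20% + 17% = 99%.

99%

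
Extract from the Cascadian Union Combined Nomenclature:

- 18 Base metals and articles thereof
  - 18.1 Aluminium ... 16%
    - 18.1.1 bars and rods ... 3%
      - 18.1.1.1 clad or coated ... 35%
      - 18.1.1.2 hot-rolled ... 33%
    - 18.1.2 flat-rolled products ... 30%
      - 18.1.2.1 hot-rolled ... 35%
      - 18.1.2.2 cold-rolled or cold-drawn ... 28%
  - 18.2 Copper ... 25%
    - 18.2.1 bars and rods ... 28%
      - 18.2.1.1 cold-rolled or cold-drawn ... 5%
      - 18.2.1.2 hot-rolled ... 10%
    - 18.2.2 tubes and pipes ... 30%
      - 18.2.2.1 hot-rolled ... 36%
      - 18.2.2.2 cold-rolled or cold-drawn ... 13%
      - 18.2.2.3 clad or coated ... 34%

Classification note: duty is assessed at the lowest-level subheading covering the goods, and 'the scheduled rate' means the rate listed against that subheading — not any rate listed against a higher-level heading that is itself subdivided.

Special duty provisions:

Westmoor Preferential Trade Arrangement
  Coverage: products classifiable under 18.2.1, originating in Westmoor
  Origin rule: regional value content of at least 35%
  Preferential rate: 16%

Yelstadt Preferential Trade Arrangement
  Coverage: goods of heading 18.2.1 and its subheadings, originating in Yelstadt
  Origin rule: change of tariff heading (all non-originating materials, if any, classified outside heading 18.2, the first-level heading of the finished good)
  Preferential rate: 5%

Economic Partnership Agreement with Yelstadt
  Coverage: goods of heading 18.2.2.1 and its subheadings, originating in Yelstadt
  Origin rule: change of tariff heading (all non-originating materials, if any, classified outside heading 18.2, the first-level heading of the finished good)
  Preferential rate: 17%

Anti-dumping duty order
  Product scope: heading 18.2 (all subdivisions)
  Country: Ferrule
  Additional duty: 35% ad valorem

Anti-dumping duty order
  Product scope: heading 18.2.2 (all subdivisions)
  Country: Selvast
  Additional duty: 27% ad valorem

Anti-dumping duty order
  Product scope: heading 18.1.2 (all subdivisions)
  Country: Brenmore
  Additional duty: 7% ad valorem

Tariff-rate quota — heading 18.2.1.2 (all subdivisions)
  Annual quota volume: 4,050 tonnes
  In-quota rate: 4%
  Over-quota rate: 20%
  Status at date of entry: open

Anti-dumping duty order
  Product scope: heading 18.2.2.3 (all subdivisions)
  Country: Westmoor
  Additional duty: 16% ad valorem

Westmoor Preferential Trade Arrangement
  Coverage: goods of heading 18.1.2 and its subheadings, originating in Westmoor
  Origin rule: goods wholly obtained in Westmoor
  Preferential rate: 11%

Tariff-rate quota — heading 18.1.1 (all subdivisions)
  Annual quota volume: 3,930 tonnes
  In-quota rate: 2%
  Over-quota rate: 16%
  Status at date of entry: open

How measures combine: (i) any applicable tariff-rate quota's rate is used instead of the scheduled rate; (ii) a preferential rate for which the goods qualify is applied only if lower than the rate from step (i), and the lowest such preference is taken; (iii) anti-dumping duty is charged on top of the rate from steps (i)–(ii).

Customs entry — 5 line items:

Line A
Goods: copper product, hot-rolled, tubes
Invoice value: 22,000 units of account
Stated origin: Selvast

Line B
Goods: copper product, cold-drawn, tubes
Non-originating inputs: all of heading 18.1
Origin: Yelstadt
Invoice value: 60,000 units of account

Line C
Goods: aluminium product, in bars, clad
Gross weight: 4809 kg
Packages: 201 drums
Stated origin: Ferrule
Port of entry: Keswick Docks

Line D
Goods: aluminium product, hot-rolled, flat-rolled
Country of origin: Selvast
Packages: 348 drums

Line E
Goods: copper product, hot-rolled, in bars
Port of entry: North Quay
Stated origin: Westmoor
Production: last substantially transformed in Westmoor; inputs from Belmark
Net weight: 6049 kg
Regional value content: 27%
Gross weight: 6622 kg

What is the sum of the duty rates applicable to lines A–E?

Line A: copper → 18.2; tubes → 18.2.2; hot-rolled → 18.2.2.1. Scheduled 36%. anti-dumping (Selvast, 18.2.2): +27%; total 36% + 27% = 63%. → 63%.
Line B: copper → 18.2; tubes → 18.2.2; cold-drawn → 18.2.2.2. Scheduled 13%. Yelstadt agreement on 18.2.1: 18.2.2.2 not covered; Yelstadt agreement on 18.2.2.1: 18.2.2.2 not covered. → 13%.
Line C: aluminium → 18.1; in bars → 18.1.1; clad → 18.1.1.1. Scheduled 35%. quota on 18.1.1 open → in-quota 2%. → 2%.
Line D: aluminium → 18.1; flat-rolled → 18.1.2; hot-rolled → 18.1.2.1. Scheduled 35%. No special measure applies. → 35%.
Line E: copper → 18.2; in bars → 18.2.1; hot-rolled → 18.2.1.2. Scheduled 10%. quota on 18.2.1.2 open → in-quota 4%; Westmoor agreement on 18.2.1: RVC < 35%; Westmoor agreement on 18.1.2: 18.2.1.2 not covered. → 4%.
Sum: 63% + 13% + 2% + 35% + 4% = 117%.

117%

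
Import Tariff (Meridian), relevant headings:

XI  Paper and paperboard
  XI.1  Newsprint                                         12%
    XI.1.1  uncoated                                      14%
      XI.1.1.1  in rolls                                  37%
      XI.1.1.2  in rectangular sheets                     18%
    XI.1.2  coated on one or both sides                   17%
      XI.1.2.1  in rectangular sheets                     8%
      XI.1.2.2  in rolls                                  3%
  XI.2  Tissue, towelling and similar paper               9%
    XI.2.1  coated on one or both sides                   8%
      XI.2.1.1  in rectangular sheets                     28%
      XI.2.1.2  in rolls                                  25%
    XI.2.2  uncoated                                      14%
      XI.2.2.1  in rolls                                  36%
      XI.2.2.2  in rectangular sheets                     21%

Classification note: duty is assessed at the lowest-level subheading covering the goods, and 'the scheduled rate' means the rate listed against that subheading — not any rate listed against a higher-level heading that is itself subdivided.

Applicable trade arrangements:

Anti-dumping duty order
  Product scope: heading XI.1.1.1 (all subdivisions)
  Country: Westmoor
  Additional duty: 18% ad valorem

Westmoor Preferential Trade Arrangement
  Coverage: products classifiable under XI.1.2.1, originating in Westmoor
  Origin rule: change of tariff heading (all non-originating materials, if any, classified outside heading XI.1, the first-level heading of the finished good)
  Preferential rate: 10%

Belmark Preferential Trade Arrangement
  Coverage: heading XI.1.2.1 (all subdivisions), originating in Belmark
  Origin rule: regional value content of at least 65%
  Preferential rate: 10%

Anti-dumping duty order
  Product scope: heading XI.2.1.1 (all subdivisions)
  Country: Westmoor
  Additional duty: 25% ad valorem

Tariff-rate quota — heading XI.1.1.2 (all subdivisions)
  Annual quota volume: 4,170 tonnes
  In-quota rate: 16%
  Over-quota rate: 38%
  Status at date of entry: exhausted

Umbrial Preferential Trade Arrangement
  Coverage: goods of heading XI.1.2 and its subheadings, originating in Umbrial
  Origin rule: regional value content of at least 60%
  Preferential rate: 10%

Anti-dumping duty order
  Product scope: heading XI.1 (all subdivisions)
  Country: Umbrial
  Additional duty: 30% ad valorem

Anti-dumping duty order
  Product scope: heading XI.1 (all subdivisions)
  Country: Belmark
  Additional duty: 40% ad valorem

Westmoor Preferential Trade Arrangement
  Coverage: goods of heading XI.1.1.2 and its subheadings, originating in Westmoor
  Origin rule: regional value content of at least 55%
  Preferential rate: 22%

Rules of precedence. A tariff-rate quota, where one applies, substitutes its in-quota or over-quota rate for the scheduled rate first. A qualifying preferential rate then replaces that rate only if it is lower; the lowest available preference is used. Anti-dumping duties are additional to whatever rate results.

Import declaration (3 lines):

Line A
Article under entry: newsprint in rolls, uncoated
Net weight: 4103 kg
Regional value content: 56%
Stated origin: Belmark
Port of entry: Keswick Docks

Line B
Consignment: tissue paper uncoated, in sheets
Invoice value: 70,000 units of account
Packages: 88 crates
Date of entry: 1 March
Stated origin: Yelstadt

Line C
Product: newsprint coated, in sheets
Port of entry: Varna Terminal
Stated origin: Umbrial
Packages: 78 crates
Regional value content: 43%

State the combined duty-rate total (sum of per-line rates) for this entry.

Line A: newsprint → XI.1; uncoated → XI.1.1; in rolls → XI.1.1.1. Scheduled 37%. Belmark agreement on XI.1.2.1: XI.1.1.1 not covered; anti-dumping (Belmark, XI.1): +40%; total 37% + 40% = 77%. → 77%.
Line B: tissue paper → XI.2; uncoated → XI.2.2; in sheets → XI.2.2.2. Scheduled 21%. No special measure applies. → 21%.
Line C: newsprint → XI.1; coated → XI.1.2; in sheets → XI.1.2.1. Scheduled 8%. Umbrial agreement on XI.1.2: RVC < 60%; anti-dumping (Umbrial, XI.1): +30%; total 8% + 30% = 38%. → 38%.
Sum: 77% + 21% + 38% = 136%.

136%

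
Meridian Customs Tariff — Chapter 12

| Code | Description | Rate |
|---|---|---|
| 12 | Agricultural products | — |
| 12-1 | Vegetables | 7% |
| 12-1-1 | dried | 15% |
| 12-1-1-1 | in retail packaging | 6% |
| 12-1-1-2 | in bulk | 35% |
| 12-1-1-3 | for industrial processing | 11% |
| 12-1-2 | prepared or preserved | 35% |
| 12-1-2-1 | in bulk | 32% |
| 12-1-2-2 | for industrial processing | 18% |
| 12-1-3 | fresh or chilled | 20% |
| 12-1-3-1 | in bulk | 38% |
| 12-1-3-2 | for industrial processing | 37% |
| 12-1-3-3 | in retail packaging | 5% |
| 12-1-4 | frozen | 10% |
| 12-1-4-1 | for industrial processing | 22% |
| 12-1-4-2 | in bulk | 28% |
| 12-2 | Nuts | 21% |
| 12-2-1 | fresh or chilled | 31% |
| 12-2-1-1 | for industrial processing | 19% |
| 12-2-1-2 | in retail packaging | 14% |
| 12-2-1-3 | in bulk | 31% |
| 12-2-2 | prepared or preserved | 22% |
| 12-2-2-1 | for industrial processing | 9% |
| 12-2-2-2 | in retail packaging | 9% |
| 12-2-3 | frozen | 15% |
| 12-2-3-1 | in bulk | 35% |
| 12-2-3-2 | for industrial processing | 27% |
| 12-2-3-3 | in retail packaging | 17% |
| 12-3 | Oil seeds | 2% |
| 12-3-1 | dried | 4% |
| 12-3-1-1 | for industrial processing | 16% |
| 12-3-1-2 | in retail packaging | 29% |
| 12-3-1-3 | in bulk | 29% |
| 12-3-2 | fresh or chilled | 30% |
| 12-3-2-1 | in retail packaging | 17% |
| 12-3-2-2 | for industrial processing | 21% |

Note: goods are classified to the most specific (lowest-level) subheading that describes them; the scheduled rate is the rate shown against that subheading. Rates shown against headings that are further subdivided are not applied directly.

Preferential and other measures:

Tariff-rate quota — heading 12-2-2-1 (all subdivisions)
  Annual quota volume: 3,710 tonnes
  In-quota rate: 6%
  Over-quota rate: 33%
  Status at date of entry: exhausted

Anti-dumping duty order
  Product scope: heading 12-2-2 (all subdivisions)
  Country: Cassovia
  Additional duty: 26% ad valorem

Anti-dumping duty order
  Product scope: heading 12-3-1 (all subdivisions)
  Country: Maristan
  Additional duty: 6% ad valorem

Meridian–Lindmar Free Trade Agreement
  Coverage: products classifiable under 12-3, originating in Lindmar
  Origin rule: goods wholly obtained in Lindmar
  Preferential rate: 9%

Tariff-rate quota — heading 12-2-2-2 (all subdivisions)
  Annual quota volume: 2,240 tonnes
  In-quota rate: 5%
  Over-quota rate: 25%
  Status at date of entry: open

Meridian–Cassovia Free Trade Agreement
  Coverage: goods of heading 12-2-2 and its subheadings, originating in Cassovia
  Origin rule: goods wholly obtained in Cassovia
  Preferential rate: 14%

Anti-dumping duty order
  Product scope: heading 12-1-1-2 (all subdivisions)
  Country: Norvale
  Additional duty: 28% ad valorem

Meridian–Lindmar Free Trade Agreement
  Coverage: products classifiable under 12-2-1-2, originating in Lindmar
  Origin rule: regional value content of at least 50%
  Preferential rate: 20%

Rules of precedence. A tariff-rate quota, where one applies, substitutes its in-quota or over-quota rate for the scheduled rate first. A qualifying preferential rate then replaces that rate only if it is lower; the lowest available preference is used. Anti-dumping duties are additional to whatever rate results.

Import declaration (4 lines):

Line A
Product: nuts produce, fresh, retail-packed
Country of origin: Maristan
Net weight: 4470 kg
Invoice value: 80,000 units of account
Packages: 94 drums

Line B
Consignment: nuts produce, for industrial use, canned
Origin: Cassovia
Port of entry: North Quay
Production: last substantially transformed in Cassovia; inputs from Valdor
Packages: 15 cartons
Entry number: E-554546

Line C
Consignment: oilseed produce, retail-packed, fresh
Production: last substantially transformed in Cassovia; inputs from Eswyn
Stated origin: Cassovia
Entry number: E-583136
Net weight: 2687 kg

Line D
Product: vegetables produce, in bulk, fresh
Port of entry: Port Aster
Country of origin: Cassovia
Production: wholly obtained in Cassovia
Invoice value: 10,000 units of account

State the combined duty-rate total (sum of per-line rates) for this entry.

128%

Line A: nuts → 12-2; fresh → 12-2-1; retail-packed → 12-2-1-2. Scheduled 14%. No special measure applies. → 14%.
Line B: nuts → 12-2; canned → 12-2-2; for industrial use → 12-2-2-1. Scheduled 9%. quota on 12-2-2-1 exhausted → over-quota 33%; Cassovia agreement on 12-2-2: not wholly obtained; anti-dumping (Cassovia, 12-2-2): +26%; total 33% + 26% = 59%. → 59%.
Line C: oilseed → 12-3; fresh → 12-3-2; retail-packed → 12-3-2-1. Scheduled 17%. Cassovia agreement on 12-2-2: 12-3-2-1 not covered. → 17%.
Line D: vegetables → 12-1; fresh → 12-1-3; in bulk → 12-1-3-1. Scheduled 38%. Cassovia agreement on 12-2-2: 12-1-3-1 not covered. → 38%.
Sum: 14% + 59% + 17% + 38% = 128%.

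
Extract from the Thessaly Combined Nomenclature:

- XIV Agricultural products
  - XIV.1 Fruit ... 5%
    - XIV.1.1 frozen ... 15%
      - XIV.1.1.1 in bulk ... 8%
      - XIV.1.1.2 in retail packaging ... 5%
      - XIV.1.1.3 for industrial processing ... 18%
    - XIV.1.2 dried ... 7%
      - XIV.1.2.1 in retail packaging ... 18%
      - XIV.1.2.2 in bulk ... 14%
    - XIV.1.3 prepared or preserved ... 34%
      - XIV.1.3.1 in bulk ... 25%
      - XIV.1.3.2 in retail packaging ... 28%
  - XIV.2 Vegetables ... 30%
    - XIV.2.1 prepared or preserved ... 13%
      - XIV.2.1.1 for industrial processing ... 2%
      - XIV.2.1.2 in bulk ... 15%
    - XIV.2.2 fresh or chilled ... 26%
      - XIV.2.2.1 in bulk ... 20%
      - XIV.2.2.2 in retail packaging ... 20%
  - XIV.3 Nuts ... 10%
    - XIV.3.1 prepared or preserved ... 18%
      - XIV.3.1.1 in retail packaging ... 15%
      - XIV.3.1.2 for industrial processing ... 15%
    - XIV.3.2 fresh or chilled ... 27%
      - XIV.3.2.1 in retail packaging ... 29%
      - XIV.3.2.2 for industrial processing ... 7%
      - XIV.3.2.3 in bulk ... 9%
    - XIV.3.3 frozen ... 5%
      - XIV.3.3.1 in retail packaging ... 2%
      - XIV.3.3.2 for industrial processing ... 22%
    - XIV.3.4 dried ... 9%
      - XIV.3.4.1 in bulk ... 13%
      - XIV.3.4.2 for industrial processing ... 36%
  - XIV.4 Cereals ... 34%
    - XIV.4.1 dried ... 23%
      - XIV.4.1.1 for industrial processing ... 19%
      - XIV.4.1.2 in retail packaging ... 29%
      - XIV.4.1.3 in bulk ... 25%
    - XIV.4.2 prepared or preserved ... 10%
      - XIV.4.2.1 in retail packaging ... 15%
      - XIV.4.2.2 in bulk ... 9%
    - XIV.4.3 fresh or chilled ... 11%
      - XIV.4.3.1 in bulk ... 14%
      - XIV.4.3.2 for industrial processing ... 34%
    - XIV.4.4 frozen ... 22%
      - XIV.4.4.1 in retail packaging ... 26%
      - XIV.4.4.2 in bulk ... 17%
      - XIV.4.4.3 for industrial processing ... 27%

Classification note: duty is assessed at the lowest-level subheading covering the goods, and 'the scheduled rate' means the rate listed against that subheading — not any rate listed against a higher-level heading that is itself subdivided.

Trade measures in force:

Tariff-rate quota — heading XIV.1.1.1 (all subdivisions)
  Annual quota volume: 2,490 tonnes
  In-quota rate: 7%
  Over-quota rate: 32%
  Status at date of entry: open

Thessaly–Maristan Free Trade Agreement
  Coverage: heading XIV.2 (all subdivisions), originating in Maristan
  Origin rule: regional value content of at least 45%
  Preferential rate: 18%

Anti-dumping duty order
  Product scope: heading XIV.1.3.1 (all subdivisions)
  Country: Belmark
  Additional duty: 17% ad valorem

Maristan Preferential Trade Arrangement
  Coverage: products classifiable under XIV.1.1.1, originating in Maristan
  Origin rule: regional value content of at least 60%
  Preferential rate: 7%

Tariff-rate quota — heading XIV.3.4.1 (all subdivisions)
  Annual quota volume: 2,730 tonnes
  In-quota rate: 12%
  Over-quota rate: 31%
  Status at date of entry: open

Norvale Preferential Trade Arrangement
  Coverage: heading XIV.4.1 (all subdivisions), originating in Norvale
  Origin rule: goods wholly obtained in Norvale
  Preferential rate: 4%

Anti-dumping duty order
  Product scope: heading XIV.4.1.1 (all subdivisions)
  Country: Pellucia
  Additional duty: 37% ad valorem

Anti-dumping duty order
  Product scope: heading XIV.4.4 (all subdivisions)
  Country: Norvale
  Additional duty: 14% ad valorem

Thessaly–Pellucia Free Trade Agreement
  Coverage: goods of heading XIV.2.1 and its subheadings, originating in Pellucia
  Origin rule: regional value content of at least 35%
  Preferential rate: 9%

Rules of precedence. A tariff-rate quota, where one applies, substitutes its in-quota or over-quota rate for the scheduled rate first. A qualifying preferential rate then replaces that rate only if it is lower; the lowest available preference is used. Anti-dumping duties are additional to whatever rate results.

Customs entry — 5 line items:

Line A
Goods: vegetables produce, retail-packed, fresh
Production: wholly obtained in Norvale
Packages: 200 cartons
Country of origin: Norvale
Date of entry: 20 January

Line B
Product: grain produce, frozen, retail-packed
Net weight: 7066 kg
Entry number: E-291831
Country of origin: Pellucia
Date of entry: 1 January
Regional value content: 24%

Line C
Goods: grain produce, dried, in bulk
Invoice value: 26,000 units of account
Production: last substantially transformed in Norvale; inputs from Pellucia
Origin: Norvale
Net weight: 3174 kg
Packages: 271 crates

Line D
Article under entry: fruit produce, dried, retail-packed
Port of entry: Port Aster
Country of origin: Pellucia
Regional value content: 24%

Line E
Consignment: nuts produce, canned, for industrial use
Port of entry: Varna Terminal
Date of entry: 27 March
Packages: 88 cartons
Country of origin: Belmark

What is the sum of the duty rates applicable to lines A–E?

104%

Line A: vegetables → XIV.2; fresh → XIV.2.2; retail-packed → XIV.2.2.2. Scheduled 20%. Norvale agreement on XIV.4.1: XIV.2.2.2 not covered. → 20%.
Line B: grain → XIV.4; frozen → XIV.4.4; retail-packed → XIV.4.4.1. Scheduled 26%. Pellucia agreement on XIV.2.1: XIV.4.4.1 not covered. → 26%.
Line C: grain → XIV.4; dried → XIV.4.1; in bulk → XIV.4.1.3. Scheduled 25%. Norvale agreement on XIV.4.1: not wholly obtained. → 25%.
Line D: fruit → XIV.1; dried → XIV.1.2; retail-packed → XIV.1.2.1. Scheduled 18%. Pellucia agreement on XIV.2.1: XIV.1.2.1 not covered. → 18%.
Line E: nuts → XIV.3; canned → XIV.3.1; for industrial use → XIV.3.1.2. Scheduled 15%. No special measure applies. → 15%.
Sum: 20% + 26% + 25% + 18% + 15% = 104%.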